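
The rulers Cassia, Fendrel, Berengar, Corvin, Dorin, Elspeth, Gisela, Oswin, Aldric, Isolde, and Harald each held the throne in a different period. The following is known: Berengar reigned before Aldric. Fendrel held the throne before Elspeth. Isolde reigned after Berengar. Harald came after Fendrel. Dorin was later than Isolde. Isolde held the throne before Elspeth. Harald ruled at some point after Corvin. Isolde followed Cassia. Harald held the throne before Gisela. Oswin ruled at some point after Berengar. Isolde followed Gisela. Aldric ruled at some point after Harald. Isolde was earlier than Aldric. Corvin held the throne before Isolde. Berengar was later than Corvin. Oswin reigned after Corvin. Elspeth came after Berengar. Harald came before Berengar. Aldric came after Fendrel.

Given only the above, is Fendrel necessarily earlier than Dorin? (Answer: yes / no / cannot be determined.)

yes

Chain the constraints: Fendrel → Harald → Berengar → Isolde → Dorin. Each link is directly stated, so Fendrel comes before Dorin.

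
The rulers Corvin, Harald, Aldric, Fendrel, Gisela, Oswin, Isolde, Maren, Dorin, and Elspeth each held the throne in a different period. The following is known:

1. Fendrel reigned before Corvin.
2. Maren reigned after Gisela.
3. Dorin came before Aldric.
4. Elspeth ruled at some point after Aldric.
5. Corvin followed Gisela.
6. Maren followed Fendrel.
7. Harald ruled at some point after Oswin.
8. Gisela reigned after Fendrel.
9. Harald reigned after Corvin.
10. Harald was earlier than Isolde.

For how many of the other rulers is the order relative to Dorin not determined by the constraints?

Forced after Dorin: Aldric and Elspeth.
That leaves Corvin, Fendrel, Gisela, Harald, Isolde, Maren, and Oswin with no forced order relative to Dorin — 7.

7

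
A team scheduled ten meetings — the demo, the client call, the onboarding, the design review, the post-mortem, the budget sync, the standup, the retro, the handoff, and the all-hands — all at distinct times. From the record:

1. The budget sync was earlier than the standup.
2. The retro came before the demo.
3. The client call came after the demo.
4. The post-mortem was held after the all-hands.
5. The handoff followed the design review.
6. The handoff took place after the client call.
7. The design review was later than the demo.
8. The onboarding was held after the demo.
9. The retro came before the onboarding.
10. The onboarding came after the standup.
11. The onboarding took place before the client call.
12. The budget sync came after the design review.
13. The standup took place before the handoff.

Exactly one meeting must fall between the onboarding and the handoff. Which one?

the client call

Tracing the constraints gives the onboarding → the client call → the handoff, so the client call sits after the onboarding and before the handoff.
No other meeting is forced both after the onboarding and before the handoff.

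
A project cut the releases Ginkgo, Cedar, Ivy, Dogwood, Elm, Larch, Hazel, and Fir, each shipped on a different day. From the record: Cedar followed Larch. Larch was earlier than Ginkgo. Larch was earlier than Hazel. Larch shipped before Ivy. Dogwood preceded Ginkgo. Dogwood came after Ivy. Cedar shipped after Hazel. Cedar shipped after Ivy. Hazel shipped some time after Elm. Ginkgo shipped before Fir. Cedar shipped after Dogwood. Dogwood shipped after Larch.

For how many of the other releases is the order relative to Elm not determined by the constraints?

Forced after Elm: Cedar and Hazel.
That leaves Dogwood, Fir, Ginkgo, Ivy, and Larch with no forced order relative to Elm — 5.

5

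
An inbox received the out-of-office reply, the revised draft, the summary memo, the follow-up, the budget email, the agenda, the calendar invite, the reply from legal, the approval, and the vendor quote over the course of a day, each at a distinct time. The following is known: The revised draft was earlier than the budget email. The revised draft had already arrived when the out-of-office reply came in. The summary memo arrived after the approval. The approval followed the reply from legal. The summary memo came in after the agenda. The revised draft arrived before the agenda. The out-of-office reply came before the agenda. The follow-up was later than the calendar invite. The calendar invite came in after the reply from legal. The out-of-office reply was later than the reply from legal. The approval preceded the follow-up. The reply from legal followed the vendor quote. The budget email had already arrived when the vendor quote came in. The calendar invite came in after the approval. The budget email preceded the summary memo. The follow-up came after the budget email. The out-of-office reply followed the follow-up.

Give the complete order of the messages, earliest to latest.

The constraints fix every adjacent pair, so only one ordering works:
the revised draft → the budget email → the vendor quote → the reply from legal → the approval → the calendar invite → the follow-up → the out-of-office reply → the agenda → the summary memo.

the revised draft, the budget email, the vendor quote, the reply from legal, the approval, the calendar invite, the follow-up, the out-of-office reply, the agenda, the summary memo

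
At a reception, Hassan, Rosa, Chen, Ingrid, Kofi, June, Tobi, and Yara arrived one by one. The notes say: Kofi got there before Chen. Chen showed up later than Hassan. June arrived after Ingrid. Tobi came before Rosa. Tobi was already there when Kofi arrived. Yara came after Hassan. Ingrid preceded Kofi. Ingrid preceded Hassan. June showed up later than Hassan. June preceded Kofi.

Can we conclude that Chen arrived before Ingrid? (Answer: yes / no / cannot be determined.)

no

Tracing the constraints gives Ingrid → Hassan → Chen, so Ingrid must come before Chen.
That means Chen cannot be before Ingrid.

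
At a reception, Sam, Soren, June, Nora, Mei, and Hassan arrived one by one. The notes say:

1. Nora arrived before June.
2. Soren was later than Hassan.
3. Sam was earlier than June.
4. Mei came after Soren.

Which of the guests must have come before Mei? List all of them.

Hassan, Soren

Directly stated before Mei: Soren.
Hassan reaches Mei via Hassan → Soren → Mei.
No chain forces Nora (or any of the others) ahead of Mei.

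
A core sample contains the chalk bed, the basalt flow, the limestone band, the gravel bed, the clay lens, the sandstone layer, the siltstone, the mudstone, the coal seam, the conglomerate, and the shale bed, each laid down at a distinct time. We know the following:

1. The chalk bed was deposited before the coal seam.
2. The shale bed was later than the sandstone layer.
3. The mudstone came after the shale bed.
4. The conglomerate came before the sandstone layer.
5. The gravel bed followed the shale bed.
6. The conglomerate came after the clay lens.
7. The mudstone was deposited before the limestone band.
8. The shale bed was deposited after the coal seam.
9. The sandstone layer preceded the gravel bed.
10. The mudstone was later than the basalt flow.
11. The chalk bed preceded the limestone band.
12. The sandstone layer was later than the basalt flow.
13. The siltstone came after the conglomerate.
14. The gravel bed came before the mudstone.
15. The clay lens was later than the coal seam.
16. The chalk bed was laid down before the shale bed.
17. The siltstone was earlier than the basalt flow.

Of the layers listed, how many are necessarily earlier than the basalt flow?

Directly stated before the basalt flow: the siltstone.
The chalk bed reaches the basalt flow via the chalk bed → the coal seam → the clay lens → the conglomerate → the siltstone → the basalt flow.
The clay lens reaches the basalt flow via the clay lens → the conglomerate → the siltstone → the basalt flow.
The coal seam reaches the basalt flow via the coal seam → the clay lens → the conglomerate → the siltstone → the basalt flow.
Likewise the conglomerate reaches the basalt flow by chaining the stated constraints.
No chain forces the mudstone (or any of the others) ahead of the basalt flow.
That's the chalk bed, the clay lens, the coal seam, the conglomerate, and the siltstone — 5 in all.

5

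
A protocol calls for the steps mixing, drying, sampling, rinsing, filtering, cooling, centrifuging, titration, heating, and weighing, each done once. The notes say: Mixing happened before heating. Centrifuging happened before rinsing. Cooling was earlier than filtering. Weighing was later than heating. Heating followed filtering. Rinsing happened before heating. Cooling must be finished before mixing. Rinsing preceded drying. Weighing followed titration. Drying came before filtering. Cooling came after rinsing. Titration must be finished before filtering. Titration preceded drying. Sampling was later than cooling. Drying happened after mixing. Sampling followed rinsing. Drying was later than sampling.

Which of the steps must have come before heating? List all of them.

centrifuging, cooling, drying, filtering, mixing, rinsing, sampling, titration

Directly stated before heating: filtering, mixing, and rinsing.
Centrifuging reaches heating via centrifuging → rinsing → heating.
Cooling reaches heating via cooling → mixing → heating.
Drying reaches heating via drying → filtering → heating.
Likewise sampling and titration each reach heating by chaining the stated constraints.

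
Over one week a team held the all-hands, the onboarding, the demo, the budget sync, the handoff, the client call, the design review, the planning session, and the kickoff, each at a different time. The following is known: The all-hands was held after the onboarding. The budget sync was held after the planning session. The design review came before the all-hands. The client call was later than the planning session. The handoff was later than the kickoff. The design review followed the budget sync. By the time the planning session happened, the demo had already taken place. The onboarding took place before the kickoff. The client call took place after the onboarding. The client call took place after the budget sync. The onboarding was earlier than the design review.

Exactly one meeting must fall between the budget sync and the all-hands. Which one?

the design review

Tracing the constraints gives the budget sync → the design review → the all-hands, so the design review sits after the budget sync and before the all-hands.
No other meeting is forced both after the budget sync and before the all-hands.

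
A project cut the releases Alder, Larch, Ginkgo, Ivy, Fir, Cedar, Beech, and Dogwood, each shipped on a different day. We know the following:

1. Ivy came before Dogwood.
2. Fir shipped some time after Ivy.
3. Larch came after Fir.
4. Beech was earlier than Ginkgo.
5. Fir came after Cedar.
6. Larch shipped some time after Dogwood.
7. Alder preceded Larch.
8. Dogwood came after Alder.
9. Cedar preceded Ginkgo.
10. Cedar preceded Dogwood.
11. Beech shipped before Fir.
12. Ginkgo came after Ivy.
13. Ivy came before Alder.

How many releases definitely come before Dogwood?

3

Directly stated before Dogwood: Alder, Cedar, and Ivy.
No chain forces Fir (or any of the others) ahead of Dogwood.
That's Alder, Cedar, and Ivy — 3 in all.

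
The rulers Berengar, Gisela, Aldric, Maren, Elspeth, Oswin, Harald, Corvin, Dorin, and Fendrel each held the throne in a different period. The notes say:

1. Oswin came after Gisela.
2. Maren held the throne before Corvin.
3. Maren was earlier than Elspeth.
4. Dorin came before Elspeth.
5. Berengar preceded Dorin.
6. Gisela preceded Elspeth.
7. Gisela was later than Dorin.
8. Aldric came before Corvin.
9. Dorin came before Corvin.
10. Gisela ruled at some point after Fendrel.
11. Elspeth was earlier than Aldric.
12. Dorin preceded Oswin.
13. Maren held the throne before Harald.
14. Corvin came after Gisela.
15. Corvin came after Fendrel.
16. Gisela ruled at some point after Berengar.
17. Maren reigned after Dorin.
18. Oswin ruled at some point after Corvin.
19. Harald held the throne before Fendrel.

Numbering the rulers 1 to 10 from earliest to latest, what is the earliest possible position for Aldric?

8

Berengar, Dorin, Elspeth, Fendrel, Gisela, Harald, and Maren must all come before Aldric — 7 forced predecessors.
Nothing else is forced ahead of Aldric, so their earliest slot is position 7 + 1 = 8.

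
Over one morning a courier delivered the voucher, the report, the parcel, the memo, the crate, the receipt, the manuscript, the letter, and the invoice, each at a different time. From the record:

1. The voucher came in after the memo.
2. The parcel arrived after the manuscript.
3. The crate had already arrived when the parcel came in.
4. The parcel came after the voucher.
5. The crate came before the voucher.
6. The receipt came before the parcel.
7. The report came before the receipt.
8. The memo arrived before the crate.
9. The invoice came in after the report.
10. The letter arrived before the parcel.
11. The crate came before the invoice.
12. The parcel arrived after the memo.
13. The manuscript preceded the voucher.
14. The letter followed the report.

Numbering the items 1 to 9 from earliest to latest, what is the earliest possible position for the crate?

2

The memo must come before the crate — 1 forced predecessor.
Nothing else is forced ahead of the crate, so its earliest slot is position 1 + 1 = 2.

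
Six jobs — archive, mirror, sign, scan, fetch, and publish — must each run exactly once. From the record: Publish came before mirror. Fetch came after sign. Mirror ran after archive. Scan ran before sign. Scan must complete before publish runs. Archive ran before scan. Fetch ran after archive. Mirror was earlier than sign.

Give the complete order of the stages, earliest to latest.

archive, scan, publish, mirror, sign, fetch

The constraints fix every adjacent pair, so only one ordering works:
archive → scan → publish → mirror → sign → fetch.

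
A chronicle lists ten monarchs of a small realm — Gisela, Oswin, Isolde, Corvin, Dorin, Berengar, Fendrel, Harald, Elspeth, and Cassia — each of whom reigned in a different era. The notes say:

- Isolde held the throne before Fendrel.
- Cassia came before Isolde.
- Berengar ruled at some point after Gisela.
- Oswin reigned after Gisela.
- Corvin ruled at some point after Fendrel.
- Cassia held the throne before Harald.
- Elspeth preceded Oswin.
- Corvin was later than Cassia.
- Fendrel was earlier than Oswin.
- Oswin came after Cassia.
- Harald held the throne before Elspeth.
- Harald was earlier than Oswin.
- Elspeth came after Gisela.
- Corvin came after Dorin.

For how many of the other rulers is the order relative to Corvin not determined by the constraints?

5

Forced before Corvin: Cassia, Dorin, Fendrel, and Isolde.
That leaves Berengar, Elspeth, Gisela, Harald, and Oswin with no forced order relative to Corvin — 5.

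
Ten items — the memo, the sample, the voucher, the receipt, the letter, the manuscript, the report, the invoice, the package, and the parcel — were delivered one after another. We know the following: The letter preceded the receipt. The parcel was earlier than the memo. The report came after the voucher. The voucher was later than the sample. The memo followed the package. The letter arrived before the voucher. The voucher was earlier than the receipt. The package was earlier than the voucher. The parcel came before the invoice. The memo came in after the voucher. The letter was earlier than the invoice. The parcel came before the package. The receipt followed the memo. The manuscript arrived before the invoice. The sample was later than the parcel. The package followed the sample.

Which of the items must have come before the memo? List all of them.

Directly stated before the memo: the package, the parcel, and the voucher.
The letter reaches the memo via the letter → the voucher → the memo.
The sample reaches the memo via the sample → the voucher → the memo.
No chain forces the receipt (or any of the others) ahead of the memo.

the letter, the package, the parcel, the sample, the voucher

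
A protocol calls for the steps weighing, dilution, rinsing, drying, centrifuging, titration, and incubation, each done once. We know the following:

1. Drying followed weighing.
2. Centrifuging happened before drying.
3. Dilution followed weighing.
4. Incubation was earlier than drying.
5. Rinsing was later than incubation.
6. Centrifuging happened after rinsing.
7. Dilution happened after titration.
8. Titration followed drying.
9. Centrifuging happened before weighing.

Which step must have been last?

dilution

Every other step has a chain of constraints placing it before dilution, so dilution is last.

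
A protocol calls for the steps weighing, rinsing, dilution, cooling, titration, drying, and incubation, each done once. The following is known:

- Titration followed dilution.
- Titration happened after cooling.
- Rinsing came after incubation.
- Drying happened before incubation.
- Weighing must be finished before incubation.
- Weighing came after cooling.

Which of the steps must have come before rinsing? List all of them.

cooling, drying, incubation, weighing

Directly stated before rinsing: incubation.
Cooling reaches rinsing via cooling → weighing → incubation → rinsing.
Drying reaches rinsing via drying → incubation → rinsing.
Weighing reaches rinsing via weighing → incubation → rinsing.
No chain forces titration (or any of the others) ahead of rinsing.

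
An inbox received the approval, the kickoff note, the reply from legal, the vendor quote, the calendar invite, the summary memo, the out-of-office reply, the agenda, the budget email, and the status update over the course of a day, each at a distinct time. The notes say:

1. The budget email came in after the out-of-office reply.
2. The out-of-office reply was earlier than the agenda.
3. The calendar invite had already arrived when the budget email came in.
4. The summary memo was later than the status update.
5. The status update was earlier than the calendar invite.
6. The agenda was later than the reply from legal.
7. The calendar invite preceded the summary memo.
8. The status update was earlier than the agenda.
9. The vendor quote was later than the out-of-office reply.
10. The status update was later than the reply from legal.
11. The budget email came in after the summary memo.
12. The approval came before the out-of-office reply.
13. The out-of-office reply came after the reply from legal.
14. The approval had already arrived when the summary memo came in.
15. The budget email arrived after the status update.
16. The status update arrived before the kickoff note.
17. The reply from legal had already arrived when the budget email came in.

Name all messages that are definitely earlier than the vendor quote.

the approval, the out-of-office reply, the reply from legal

Directly stated before the vendor quote: the out-of-office reply.
The approval reaches the vendor quote via the approval → the out-of-office reply → the vendor quote.
The reply from legal reaches the vendor quote via the reply from legal → the out-of-office reply → the vendor quote.
No chain forces the calendar invite (or any of the others) ahead of the vendor quote.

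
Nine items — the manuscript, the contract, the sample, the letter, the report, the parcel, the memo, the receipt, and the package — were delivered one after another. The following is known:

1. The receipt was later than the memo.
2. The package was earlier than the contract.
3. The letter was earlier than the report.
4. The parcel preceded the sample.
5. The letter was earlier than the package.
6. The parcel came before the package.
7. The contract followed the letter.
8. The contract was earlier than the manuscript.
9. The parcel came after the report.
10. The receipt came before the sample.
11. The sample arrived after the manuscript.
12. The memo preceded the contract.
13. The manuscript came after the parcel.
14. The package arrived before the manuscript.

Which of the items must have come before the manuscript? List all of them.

the contract, the letter, the memo, the package, the parcel, the report

Directly stated before the manuscript: the contract, the package, and the parcel.
The letter reaches the manuscript via the letter → the contract → the manuscript.
The memo reaches the manuscript via the memo → the contract → the manuscript.
The report reaches the manuscript via the report → the parcel → the manuscript.
No chain forces the receipt (or any of the others) ahead of the manuscript.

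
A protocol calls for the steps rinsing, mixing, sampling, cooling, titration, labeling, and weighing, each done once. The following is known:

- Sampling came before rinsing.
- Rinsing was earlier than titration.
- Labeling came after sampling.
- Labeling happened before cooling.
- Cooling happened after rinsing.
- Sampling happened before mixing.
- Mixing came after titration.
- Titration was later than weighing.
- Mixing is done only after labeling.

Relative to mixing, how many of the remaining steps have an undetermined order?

Forced before mixing: labeling, rinsing, sampling, titration, and weighing.
That leaves cooling with no forced order relative to mixing — 1.

1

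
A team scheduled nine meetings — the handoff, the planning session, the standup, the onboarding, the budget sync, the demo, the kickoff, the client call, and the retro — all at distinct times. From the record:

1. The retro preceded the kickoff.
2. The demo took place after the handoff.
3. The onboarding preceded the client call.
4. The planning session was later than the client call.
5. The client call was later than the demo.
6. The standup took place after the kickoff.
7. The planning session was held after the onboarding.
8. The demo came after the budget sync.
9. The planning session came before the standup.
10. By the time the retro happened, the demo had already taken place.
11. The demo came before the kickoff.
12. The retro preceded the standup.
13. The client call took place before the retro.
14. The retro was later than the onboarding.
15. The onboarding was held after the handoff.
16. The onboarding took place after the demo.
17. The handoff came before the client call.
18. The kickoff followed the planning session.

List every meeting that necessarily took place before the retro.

Directly stated before the retro: the client call, the demo, and the onboarding.
The budget sync reaches the retro via the budget sync → the demo → the retro.
The handoff reaches the retro via the handoff → the onboarding → the retro.
No chain forces the kickoff (or any of the others) ahead of the retro.

the budget sync, the client call, the demo, the handoff, the onboarding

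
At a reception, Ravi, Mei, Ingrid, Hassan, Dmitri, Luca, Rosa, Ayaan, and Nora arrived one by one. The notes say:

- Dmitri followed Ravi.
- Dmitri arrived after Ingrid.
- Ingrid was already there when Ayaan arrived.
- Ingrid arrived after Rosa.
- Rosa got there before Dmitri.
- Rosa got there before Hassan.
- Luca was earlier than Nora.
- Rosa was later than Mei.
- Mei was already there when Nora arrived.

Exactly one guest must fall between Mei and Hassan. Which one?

Rosa

Tracing the constraints gives Mei → Rosa → Hassan, so Rosa sits after Mei and before Hassan.
No other guest is forced both after Mei and before Hassan.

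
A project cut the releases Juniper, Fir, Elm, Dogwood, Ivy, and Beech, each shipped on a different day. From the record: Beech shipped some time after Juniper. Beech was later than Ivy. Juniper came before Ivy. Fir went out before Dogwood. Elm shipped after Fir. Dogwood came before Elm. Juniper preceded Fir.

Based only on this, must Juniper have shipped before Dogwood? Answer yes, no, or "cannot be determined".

Chain the constraints: Juniper → Fir → Dogwood. Each link is directly stated, so Juniper comes before Dogwood.

yes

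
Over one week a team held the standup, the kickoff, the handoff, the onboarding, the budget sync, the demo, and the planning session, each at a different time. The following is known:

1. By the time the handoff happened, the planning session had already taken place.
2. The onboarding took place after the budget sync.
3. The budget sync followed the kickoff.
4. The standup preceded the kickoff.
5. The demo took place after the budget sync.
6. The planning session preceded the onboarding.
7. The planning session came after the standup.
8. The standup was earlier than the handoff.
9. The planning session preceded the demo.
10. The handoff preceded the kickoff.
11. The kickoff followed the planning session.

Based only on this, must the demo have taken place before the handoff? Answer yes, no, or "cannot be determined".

no

Tracing the constraints gives the handoff → the kickoff → the budget sync → the demo, so the handoff must come before the demo.
That means the demo cannot be before the handoff.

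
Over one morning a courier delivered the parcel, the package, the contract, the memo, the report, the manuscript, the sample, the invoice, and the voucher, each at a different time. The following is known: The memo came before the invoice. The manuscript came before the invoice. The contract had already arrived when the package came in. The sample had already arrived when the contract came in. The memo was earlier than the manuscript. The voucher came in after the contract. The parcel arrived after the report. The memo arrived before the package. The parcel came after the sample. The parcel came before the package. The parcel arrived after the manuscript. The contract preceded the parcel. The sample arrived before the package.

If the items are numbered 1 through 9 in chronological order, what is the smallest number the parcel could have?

The contract, the manuscript, the memo, the report, and the sample must all come before the parcel — 5 forced predecessors.
Nothing else is forced ahead of the parcel, so its earliest slot is position 5 + 1 = 6.

6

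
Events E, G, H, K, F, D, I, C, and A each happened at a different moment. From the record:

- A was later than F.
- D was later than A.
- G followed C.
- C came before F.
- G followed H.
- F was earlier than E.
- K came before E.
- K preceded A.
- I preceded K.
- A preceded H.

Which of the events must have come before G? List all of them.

Directly stated before G: C and H.
A reaches G via A → H → G.
F reaches G via F → A → H → G.
I reaches G via I → K → A → H → G.
Likewise K reaches G by chaining the stated constraints.

A, C, F, H, I, K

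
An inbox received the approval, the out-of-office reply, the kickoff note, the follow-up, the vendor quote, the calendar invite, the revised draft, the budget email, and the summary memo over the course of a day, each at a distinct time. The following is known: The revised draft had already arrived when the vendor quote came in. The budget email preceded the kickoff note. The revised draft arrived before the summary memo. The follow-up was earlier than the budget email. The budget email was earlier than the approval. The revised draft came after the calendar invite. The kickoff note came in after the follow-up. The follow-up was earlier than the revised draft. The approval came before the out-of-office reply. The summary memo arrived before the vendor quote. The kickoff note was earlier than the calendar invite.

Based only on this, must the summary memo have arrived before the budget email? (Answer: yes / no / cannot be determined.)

Tracing the constraints gives the budget email → the kickoff note → the calendar invite → the revised draft → the summary memo, so the budget email must come before the summary memo.
That means the summary memo cannot be before the budget email.

no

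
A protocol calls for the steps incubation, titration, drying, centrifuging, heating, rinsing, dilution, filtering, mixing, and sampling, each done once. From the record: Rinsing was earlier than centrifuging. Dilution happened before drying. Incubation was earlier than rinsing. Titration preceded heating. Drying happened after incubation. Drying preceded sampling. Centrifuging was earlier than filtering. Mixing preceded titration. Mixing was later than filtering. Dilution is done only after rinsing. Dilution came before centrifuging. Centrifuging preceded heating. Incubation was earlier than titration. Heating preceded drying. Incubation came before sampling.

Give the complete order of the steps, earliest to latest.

The constraints fix every adjacent pair, so only one ordering works:
incubation → rinsing → dilution → centrifuging → filtering → mixing → titration → heating → drying → sampling.

incubation, rinsing, dilution, centrifuging, filtering, mixing, titration, heating, drying, sampling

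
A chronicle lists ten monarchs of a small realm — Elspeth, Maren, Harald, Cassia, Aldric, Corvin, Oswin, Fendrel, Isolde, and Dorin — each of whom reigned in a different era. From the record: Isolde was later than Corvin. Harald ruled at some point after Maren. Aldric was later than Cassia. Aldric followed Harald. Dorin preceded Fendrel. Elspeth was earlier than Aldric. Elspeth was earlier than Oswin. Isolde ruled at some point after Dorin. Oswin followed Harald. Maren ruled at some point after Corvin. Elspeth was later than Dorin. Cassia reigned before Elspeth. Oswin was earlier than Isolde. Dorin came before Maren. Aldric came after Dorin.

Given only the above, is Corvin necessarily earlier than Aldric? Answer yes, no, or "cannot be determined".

Chain the constraints: Corvin → Maren → Harald → Aldric. Each link is directly stated, so Corvin comes before Aldric.

yes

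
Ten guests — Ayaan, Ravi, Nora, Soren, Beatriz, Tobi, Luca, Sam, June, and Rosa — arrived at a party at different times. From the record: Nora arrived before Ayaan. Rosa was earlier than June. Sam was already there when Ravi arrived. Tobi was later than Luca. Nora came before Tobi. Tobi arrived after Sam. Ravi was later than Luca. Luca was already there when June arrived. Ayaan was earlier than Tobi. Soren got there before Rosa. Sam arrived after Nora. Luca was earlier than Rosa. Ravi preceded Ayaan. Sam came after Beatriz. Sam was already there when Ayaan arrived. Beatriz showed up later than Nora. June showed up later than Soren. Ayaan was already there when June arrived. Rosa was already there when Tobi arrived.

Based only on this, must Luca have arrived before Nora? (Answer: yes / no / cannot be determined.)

cannot be determined

No chain of stated constraints runs from Luca to Nora, and none runs from Nora to Luca either.
So the relative order of Luca and Nora is not fixed by the given facts.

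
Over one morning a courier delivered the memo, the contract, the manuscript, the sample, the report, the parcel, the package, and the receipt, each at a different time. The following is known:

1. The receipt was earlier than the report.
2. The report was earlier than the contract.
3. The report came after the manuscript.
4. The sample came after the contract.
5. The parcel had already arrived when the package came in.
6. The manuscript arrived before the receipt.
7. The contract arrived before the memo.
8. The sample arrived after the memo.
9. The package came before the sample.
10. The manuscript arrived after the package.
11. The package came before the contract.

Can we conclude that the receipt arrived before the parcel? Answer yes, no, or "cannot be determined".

no

Tracing the constraints gives the parcel → the package → the manuscript → the receipt, so the parcel must come before the receipt.
That means the receipt cannot be before the parcel.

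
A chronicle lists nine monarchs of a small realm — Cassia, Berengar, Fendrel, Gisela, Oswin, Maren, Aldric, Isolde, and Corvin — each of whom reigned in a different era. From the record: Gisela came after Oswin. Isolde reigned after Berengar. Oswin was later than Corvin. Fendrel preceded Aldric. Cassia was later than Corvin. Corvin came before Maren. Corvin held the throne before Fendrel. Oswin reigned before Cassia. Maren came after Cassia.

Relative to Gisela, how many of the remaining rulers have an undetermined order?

6

Forced before Gisela: Corvin and Oswin.
That leaves Aldric, Berengar, Cassia, Fendrel, Isolde, and Maren with no forced order relative to Gisela — 6.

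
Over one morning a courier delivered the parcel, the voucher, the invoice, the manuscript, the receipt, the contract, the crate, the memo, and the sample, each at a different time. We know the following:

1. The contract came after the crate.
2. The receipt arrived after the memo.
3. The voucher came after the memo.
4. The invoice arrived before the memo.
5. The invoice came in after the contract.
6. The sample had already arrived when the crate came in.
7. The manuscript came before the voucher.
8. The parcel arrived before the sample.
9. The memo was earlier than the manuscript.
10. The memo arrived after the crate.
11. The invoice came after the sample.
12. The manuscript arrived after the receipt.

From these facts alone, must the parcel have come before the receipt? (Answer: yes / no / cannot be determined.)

Chain the constraints: the parcel → the sample → the crate → the memo → the receipt. Each link is directly stated, so the parcel comes before the receipt.

yes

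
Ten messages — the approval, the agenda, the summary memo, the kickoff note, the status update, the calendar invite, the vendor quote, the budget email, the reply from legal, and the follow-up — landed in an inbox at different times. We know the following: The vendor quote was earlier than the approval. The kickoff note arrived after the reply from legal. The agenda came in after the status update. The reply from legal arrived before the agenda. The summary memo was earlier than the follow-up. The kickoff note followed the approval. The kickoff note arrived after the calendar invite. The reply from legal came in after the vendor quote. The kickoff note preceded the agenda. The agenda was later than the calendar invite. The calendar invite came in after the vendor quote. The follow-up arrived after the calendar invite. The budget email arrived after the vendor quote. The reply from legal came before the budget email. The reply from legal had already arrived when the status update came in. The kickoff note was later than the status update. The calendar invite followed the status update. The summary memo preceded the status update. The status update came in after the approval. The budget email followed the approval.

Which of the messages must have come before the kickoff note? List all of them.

Directly stated before the kickoff note: the approval, the calendar invite, the reply from legal, and the status update.
The summary memo reaches the kickoff note via the summary memo → the status update → the kickoff note.
The vendor quote reaches the kickoff note via the vendor quote → the reply from legal → the kickoff note.
No chain forces the follow-up (or any of the others) ahead of the kickoff note.

the approval, the calendar invite, the reply from legal, the status update, the summary memo, the vendor quote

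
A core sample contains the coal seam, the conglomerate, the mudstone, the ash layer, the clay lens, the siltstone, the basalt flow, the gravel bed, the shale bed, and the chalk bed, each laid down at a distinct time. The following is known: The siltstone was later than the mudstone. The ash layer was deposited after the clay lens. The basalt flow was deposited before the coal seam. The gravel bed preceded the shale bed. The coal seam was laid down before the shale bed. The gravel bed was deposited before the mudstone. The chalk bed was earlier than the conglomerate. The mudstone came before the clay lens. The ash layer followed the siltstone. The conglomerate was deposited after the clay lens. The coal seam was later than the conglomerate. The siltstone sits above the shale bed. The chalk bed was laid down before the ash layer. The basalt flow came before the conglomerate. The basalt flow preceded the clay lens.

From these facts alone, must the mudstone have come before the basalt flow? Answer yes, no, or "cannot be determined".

cannot be determined

No chain of stated constraints runs from the mudstone to the basalt flow, and none runs from the basalt flow to the mudstone either.
So the relative order of the mudstone and the basalt flow is not fixed by the given facts.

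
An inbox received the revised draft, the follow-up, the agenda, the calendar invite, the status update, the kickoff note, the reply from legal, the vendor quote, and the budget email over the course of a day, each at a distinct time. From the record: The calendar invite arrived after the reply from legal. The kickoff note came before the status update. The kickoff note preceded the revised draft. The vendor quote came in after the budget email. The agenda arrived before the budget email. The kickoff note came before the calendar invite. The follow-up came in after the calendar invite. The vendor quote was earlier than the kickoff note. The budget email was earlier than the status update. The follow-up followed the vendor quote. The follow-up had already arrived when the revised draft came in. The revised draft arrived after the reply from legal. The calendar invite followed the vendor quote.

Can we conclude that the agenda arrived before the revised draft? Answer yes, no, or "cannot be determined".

yes

Chain the constraints: the agenda → the budget email → the vendor quote → the kickoff note → the revised draft. Each link is directly stated, so the agenda comes before the revised draft.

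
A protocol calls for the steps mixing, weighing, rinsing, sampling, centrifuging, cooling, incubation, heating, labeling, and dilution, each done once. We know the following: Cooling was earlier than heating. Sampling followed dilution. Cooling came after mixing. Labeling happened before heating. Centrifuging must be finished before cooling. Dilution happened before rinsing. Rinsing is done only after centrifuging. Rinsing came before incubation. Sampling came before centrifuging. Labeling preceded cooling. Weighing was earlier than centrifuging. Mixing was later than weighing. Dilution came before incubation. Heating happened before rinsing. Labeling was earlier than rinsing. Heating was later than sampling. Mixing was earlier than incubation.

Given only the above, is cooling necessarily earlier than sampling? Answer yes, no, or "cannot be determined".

Tracing the constraints gives sampling → centrifuging → cooling, so sampling must come before cooling.
That means cooling cannot be before sampling.

no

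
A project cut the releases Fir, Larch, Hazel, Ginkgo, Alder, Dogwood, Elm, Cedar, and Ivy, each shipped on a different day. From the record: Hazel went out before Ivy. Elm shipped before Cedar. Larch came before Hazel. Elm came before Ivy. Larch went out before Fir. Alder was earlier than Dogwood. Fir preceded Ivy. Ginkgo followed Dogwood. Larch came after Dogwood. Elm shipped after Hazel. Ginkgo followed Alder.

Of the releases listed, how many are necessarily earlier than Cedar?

5

Directly stated before Cedar: Elm.
Alder reaches Cedar via Alder → Dogwood → Larch → Hazel → Elm → Cedar.
Dogwood reaches Cedar via Dogwood → Larch → Hazel → Elm → Cedar.
Hazel reaches Cedar via Hazel → Elm → Cedar.
Likewise Larch reaches Cedar by chaining the stated constraints.
That's Alder, Dogwood, Elm, Hazel, and Larch — 5 in all.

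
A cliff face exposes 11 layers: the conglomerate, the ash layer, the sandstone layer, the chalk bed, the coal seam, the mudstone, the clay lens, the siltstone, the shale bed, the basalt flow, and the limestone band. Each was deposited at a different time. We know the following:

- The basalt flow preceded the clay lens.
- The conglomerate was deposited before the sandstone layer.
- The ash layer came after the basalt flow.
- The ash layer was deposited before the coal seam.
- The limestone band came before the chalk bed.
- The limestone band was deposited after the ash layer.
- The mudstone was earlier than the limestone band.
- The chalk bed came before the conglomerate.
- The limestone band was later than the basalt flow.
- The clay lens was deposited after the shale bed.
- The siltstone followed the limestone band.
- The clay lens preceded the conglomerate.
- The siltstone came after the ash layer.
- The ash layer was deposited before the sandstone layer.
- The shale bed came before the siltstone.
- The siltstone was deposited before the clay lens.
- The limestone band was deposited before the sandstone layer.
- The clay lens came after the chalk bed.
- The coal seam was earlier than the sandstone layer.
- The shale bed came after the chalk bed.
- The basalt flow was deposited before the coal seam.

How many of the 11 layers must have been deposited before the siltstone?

6

Directly stated before the siltstone: the ash layer, the limestone band, and the shale bed.
The basalt flow reaches the siltstone via the basalt flow → the limestone band → the siltstone.
The chalk bed reaches the siltstone via the chalk bed → the shale bed → the siltstone.
The mudstone reaches the siltstone via the mudstone → the limestone band → the siltstone.
No chain forces the coal seam (or any of the others) ahead of the siltstone.
That's the ash layer, the basalt flow, the chalk bed, the limestone band, the mudstone, and the shale bed — 6 in all.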